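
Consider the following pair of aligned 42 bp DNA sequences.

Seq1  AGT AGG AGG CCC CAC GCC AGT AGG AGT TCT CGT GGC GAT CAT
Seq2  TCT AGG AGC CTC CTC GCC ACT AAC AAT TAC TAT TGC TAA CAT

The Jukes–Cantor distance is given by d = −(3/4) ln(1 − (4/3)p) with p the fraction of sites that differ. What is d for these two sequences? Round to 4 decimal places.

The sequences differ at positions 1 (A/T), 2 (G/C), 9 (G/C), 11 (C/T), 14 (A/T), 20 (G/C), 23 (G/A), 24 (G/C), 26 (G/A), 29 (C/A), 30 (T/C), 31 (C/T), 32 (G/A), 34 (G/T), 37 (G/T), 39 (T/A).
p = 16/42 = 0.380952.
d = −0.75 · ln(1 − (4/3)·0.380952) = −0.75 · ln(0.492064) = −0.75 · (-0.709146) = 0.5319.

0.5319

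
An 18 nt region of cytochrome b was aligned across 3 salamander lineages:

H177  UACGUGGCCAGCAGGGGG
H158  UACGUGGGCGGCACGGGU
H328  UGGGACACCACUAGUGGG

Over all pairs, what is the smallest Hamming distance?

4

Pairwise Hamming distances:
  H177 vs H158: 4
  H177 vs H328: 8
  H158 vs H328: 12
The smallest is 4, between H177 and H158.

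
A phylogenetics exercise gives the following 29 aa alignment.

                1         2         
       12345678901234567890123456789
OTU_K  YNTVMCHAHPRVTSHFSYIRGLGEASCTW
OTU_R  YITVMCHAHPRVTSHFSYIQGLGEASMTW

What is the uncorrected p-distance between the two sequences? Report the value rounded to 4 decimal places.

Mismatches occur at site 2 (N↔I), site 20 (R↔Q), site 27 (C↔M).
There are 3 differences over 29 sites, so p = 3/29 = 0.1034.

0.1034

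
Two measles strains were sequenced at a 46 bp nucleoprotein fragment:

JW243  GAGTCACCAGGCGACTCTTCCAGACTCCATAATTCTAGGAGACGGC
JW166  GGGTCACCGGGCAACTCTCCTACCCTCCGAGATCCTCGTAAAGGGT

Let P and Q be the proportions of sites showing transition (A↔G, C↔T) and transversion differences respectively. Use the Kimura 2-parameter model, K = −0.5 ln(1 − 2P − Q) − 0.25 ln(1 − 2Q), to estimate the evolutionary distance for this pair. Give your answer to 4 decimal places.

0.4920

Mismatches occur at site 2 (A/G, transition), site 9 (A/G, transition), site 13 (G/A, transition), site 19 (T/C, transition), site 21 (C/T, transition), site 23 (G/C, transversion), site 24 (A/C, transversion), site 29 (A/G, transition), site 30 (T/A, transversion), site 31 (A/G, transition), site 34 (T/C, transition), site 37 (A/C, transversion), site 39 (G/T, transversion), site 41 (G/A, transition), site 43 (C/G, transversion), site 46 (C/T, transition).
Of the 16 differences, 10 transitions and 6 transversions over 46 sites: P = 10/46 = 0.217391, Q = 6/46 = 0.130435.
d = −0.5·ln(0.434783) − 0.25·ln(0.739130) = −0.5·(-0.832908) − 0.25·(-0.302281) = 0.4920.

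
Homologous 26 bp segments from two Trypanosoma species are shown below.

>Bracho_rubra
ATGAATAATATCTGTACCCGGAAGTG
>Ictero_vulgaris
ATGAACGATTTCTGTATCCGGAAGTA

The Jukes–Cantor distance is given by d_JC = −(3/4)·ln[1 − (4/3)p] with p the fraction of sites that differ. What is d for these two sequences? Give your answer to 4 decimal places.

Mismatches occur at site 6 (T↔C), site 7 (A↔G), site 10 (A↔T), site 17 (C↔T), site 26 (G↔A).
p = 5/26 = 0.192308.
d = −0.75 · ln(1 − (4/3)·0.192308) = −0.75 · ln(0.743589) = −0.75 · (-0.296267) = 0.2222.

0.2222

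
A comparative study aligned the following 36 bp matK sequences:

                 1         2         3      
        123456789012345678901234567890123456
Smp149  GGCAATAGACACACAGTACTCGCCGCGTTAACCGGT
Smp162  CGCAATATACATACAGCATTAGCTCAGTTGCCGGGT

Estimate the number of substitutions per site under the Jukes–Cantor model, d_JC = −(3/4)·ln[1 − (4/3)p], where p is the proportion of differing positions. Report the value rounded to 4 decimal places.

Mismatches occur at site 1 (G/C), site 8 (G/T), site 12 (C/T), site 17 (T/C), site 19 (C/T), site 21 (C/A), site 24 (C/T), site 25 (G/C), site 26 (C/A), site 30 (A/G), site 31 (A/C), site 33 (C/G).
p = 12/36 = 0.333333.
d = −0.75 · ln(1 − (4/3)·0.333333) = −0.75 · ln(0.555556) = −0.75 · (-0.587786) = 0.4408.

0.4408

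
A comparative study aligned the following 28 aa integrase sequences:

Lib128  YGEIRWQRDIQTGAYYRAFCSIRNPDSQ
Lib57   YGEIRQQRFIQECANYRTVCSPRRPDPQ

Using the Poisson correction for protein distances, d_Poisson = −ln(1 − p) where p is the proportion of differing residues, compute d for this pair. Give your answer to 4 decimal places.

Mismatches occur at site 6 (W→Q), site 9 (D→F), site 12 (T→E), site 13 (G→C), site 15 (Y→N), site 18 (A→T), site 19 (F→V), site 22 (I→P), site 24 (N→R), site 27 (S→P).
p = 10/28 = 0.357143.
d = −ln(1 − 0.357143) = −ln(0.642857) = 0.4418.

0.4418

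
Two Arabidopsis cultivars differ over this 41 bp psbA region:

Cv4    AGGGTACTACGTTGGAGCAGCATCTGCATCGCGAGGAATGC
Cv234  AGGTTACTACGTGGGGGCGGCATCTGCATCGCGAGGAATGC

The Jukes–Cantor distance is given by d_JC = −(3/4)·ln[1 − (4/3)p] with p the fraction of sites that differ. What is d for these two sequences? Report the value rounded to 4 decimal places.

Mismatches occur at site 4 (G→T), site 13 (T→G), site 16 (A→G), site 19 (A→G).
p = 4/41 = 0.097561.
d = −0.75 · ln(1 − (4/3)·0.097561) = −0.75 · ln(0.869919) = −0.75 · (-0.139355) = 0.1045.

0.1045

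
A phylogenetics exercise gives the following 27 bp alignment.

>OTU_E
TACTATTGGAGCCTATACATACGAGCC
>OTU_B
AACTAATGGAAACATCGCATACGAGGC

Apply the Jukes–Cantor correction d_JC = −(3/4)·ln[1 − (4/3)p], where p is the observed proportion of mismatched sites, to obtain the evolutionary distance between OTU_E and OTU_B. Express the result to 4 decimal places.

The sequences differ at positions 1 (T/A), 6 (T/A), 11 (G/A), 12 (C/A), 14 (T/A), 15 (A/T), 16 (T/C), 17 (A/G), 26 (C/G).
p = 9/27 = 0.333333.
d = −0.75 · ln(1 − (4/3)·0.333333) = −0.75 · ln(0.555556) = −0.75 · (-0.587786) = 0.4408.

0.4408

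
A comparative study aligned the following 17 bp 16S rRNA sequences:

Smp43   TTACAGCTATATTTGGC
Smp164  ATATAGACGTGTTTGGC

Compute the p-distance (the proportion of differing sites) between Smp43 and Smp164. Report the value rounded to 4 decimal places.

Mismatches occur at site 1 (T→A), site 4 (C→T), site 7 (C→A), site 8 (T→C), site 9 (A→G), site 11 (A→G).
There are 6 differences over 17 sites, so p = 6/17 = 0.3529.

0.3529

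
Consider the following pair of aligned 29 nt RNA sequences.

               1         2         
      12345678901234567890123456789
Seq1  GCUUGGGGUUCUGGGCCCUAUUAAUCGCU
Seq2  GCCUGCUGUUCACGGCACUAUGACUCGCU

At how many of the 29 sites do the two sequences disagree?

Mismatches occur at site 3 (U↔C), site 6 (G↔C), site 7 (G↔U), site 12 (U↔A), site 13 (G↔C), site 17 (C↔A), site 22 (U↔G), site 24 (A↔C).
That gives 8 mismatches out of 29 aligned sites, so the Hamming distance is 8.

8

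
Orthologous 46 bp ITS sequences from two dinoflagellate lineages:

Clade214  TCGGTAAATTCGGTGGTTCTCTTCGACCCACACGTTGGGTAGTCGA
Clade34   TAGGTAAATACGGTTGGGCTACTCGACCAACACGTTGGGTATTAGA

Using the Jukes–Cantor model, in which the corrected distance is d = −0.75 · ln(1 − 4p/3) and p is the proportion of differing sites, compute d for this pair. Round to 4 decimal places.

0.2567

Mismatches occur at site 2 (C/A), site 10 (T/A), site 15 (G/T), site 17 (T/G), site 18 (T/G), site 21 (C/A), site 22 (T/C), site 29 (C/A), site 42 (G/T), site 44 (C/A).
p = 10/46 = 0.217391.
d = −0.75 · ln(1 − (4/3)·0.217391) = −0.75 · ln(0.710145) = −0.75 · (-0.342286) = 0.2567.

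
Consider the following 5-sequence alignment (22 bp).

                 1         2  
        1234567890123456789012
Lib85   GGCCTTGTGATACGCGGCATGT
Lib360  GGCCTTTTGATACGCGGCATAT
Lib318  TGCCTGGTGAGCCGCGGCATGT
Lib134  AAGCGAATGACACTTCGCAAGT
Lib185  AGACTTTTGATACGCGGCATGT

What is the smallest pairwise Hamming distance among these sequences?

Pairwise Hamming distances:
  Lib85 vs Lib360: 2
  Lib85 vs Lib318: 4
  Lib85 vs Lib134: 11
  Lib85 vs Lib185: 3
  Lib360 vs Lib318: 6
  Lib360 vs Lib134: 12
  Lib360 vs Lib185: 3
  Lib318 vs Lib134: 12
  Lib318 vs Lib185: 6
  Lib134 vs Lib185: 10
The smallest is 2, between Lib85 and Lib360.

2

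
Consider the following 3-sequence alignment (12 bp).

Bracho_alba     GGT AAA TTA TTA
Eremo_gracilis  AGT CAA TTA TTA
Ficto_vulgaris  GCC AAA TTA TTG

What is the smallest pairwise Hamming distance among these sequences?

Pairwise Hamming distances:
  Bracho_alba vs Eremo_gracilis: 2
  Bracho_alba vs Ficto_vulgaris: 3
  Eremo_gracilis vs Ficto_vulgaris: 5
The smallest is 2, between Bracho_alba and Eremo_gracilis.

2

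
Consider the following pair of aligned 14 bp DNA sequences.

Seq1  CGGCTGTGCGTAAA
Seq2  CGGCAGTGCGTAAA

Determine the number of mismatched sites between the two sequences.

1

Differing sites — 5:T/A.
That gives 1 mismatch out of 14 aligned sites, so the Hamming distance is 1.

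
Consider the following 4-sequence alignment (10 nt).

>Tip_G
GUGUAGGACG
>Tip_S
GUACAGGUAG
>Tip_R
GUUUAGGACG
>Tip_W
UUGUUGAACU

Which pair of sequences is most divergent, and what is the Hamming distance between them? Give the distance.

8

Pairwise Hamming distances:
  Tip_G vs Tip_S: 4
  Tip_G vs Tip_R: 1
  Tip_G vs Tip_W: 4
  Tip_S vs Tip_R: 4
  Tip_S vs Tip_W: 8
  Tip_R vs Tip_W: 5
The largest is 8, between Tip_S and Tip_W.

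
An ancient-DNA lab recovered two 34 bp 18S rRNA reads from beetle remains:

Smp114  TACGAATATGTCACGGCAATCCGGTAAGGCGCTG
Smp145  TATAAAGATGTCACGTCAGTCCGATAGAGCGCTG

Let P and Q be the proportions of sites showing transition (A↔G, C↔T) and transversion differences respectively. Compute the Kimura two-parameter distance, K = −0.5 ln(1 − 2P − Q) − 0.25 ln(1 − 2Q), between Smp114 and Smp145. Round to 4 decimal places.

Differing sites — 3:C/T (Ti); 4:G/A (Ti); 7:T/G (Tv); 16:G/T (Tv); 19:A/G (Ti); 24:G/A (Ti); 27:A/G (Ti); 28:G/A (Ti).
Of the 8 differences, 6 transitions and 2 transversions over 34 sites: P = 6/34 = 0.176471, Q = 2/34 = 0.058824.
d = −0.5·ln(0.588234) − 0.25·ln(0.882352) = −0.5·(-0.530630) − 0.25·(-0.125164) = 0.2966.

0.2966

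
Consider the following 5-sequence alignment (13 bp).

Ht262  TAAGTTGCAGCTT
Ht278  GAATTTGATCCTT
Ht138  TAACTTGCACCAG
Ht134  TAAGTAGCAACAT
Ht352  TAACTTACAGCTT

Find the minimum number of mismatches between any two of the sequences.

2

Pairwise Hamming distances:
  Ht262 vs Ht278: 5
  Ht262 vs Ht138: 4
  Ht262 vs Ht134: 3
  Ht262 vs Ht352: 2
  Ht278 vs Ht138: 6
  Ht278 vs Ht134: 7
  Ht278 vs Ht352: 6
  Ht138 vs Ht134: 4
  Ht138 vs Ht352: 4
  Ht134 vs Ht352: 5
The smallest is 2, between Ht262 and Ht352.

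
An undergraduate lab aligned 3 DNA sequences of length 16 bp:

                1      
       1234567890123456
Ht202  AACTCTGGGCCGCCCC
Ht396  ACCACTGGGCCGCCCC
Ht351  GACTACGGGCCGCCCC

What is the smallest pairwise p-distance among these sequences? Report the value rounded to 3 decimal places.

Pairwise Hamming distances:
  Ht202 vs Ht396: 2
  Ht202 vs Ht351: 3
  Ht396 vs Ht351: 5
The smallest is 2 mismatches, between Ht202 and Ht396; p = 2/16 = 0.125.

0.125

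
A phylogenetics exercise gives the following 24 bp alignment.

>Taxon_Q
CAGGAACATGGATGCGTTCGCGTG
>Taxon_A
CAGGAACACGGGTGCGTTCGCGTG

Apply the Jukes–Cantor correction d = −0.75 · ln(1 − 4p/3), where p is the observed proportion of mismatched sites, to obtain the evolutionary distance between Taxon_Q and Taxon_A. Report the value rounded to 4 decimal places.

0.0883

Mismatches occur at site 9 (T↔C), site 12 (A↔G).
p = 2/24 = 0.083333.
d = −0.75 · ln(1 − (4/3)·0.083333) = −0.75 · ln(0.888889) = −0.75 · (-0.117783) = 0.0883.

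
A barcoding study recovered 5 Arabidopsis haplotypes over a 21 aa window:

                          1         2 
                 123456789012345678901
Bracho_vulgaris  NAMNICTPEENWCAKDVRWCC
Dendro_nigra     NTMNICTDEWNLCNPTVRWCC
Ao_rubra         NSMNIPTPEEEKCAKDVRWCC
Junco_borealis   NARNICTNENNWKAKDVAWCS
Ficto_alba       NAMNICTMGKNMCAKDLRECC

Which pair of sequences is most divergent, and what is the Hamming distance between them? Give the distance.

Pairwise Hamming distances:
  Bracho_vulgaris vs Dendro_nigra: 7
  Bracho_vulgaris vs Ao_rubra: 4
  Bracho_vulgaris vs Junco_borealis: 6
  Bracho_vulgaris vs Ficto_alba: 6
  Dendro_nigra vs Ao_rubra: 9
  Dendro_nigra vs Junco_borealis: 11
  Dendro_nigra vs Ficto_alba: 10
  Ao_rubra vs Junco_borealis: 10
  Ao_rubra vs Ficto_alba: 9
  Junco_borealis vs Ficto_alba: 10
The largest is 11, between Dendro_nigra and Junco_borealis.

11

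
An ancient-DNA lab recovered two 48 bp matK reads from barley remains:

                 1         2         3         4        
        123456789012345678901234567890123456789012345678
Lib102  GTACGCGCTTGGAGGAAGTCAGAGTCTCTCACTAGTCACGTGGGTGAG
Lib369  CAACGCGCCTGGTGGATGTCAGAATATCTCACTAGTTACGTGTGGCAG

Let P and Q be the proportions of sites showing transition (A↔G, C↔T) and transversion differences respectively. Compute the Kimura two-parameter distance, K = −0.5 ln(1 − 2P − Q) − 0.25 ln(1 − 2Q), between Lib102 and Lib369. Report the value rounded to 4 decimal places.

0.2738

Mismatches occur at site 1 (G↔C, transversion), site 2 (T↔A, transversion), site 9 (T↔C, transition), site 13 (A↔T, transversion), site 17 (A↔T, transversion), site 24 (G↔A, transition), site 26 (C↔A, transversion), site 37 (C↔T, transition), site 43 (G↔T, transversion), site 45 (T↔G, transversion), site 46 (G↔C, transversion).
Of the 11 differences, 3 transitions and 8 transversions over 48 sites: P = 3/48 = 0.062500, Q = 8/48 = 0.166667.
d = −0.5·ln(0.708333) − 0.25·ln(0.666666) = −0.5·(-0.344841) − 0.25·(-0.405466) = 0.2738.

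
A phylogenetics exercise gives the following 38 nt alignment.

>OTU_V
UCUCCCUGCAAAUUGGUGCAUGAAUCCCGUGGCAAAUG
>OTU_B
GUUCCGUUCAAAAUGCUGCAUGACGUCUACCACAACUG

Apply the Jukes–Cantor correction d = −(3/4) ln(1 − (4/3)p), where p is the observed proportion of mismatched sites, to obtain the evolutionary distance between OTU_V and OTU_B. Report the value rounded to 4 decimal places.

Differing sites — 1:U/G; 2:C/U; 6:C/G; 8:G/U; 13:U/A; 16:G/C; 24:A/C; 25:U/G; 26:C/U; 28:C/U; 29:G/A; 30:U/C; 31:G/C; 32:G/A; 36:A/C.
p = 15/38 = 0.394737.
d = −0.75 · ln(1 − (4/3)·0.394737) = −0.75 · ln(0.473684) = −0.75 · (-0.747215) = 0.5604.

0.5604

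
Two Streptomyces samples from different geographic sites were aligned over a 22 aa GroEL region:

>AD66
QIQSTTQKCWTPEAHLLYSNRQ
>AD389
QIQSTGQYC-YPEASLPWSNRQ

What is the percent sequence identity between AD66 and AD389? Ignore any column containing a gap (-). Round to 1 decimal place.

71.4%

Excluding the 1 gap column leaves 21 comparable sites.
Differing sites — 6:T/G; 8:K/Y; 11:T/Y; 15:H/S; 17:L/P; 18:Y/W.
15 of the 21 comparable sites match, so the percent identity is 15/21 × 100 = 71.4%.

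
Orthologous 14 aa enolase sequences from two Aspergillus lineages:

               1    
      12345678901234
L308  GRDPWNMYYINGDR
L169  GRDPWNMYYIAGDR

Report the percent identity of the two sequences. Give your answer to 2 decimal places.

92.86%

The sequences differ at position 11 (N/A).
13 of the 14 sites match, so the percent identity is 13/14 × 100 = 92.86%.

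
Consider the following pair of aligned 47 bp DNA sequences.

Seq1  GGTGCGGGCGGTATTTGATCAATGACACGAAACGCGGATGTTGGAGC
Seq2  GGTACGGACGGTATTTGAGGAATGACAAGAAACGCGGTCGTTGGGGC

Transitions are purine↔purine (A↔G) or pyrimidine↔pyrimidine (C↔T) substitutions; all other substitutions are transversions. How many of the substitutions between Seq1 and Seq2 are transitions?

Differing sites — 4:G/A (Ti); 8:G/A (Ti); 19:T/G (Tv); 20:C/G (Tv); 28:C/A (Tv); 38:A/T (Tv); 39:T/C (Ti); 45:A/G (Ti).
Of the 8 differences, 4 transitions and 4 transversions, so the answer is 4.

4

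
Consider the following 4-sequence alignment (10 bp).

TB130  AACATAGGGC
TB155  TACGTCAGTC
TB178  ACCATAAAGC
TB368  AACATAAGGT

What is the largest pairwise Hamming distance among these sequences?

6

Pairwise Hamming distances:
  TB130 vs TB155: 5
  TB130 vs TB178: 3
  TB130 vs TB368: 2
  TB155 vs TB178: 6
  TB155 vs TB368: 5
  TB178 vs TB368: 3
The largest is 6, between TB155 and TB178.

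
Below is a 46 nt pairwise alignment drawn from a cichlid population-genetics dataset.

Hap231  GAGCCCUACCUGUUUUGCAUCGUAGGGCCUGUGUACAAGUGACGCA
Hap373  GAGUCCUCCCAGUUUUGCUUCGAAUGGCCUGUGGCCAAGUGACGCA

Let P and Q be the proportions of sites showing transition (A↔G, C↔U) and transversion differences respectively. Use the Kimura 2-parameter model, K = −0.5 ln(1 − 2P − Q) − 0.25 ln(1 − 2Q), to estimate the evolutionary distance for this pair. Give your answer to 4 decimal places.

Differing sites — 4:C/U (Ti); 8:A/C (Tv); 11:U/A (Tv); 19:A/U (Tv); 23:U/A (Tv); 25:G/U (Tv); 34:U/G (Tv); 35:A/C (Tv).
Of the 8 differences, 1 transition and 7 transversions over 46 sites: P = 1/46 = 0.021739, Q = 7/46 = 0.152174.
d = −0.5·ln(0.804348) − 0.25·ln(0.695652) = −0.5·(-0.217723) − 0.25·(-0.362906) = 0.1996.

0.1996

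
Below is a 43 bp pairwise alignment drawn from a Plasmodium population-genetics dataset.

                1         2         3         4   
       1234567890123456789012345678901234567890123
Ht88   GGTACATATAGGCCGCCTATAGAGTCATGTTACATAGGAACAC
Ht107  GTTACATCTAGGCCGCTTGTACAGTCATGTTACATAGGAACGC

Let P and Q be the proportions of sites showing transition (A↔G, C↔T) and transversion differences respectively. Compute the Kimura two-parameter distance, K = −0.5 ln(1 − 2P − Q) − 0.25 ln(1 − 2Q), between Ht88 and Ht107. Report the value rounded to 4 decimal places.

The sequences differ at positions 2 (G/T, transversion), 8 (A/C, transversion), 17 (C/T, transition), 19 (A/G, transition), 22 (G/C, transversion), 42 (A/G, transition).
Of the 6 differences, 3 transitions and 3 transversions over 43 sites: P = 3/43 = 0.069767, Q = 3/43 = 0.069767.
d = −0.5·ln(0.790699) − 0.25·ln(0.860466) = −0.5·(-0.234838) − 0.25·(-0.150281) = 0.1550.

0.1550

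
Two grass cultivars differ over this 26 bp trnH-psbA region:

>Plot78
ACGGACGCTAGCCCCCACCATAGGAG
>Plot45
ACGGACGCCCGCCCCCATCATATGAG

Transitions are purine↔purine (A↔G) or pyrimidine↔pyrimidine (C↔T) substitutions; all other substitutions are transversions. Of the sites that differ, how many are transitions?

The sequences differ at positions 9 (T/C, transition), 10 (A/C, transversion), 18 (C/T, transition), 23 (G/T, transversion).
Of the 4 differences, 2 transitions and 2 transversions, so the answer is 2.

2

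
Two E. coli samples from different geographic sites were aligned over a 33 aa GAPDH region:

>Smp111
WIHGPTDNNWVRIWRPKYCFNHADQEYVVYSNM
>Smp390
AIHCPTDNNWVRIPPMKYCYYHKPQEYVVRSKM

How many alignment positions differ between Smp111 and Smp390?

Differing sites — 1:W/A; 4:G/C; 14:W/P; 15:R/P; 16:P/M; 20:F/Y; 21:N/Y; 23:A/K; 24:D/P; 30:Y/R; 32:N/K.
That gives 11 mismatches out of 33 aligned sites, so the Hamming distance is 11.

11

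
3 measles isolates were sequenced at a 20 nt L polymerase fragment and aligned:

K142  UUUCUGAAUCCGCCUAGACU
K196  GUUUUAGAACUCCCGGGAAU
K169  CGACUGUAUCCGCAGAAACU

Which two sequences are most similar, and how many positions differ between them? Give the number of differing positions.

Pairwise Hamming distances:
  K142 vs K196: 10
  K142 vs K169: 7
  K196 vs K169: 13
The smallest is 7, between K142 and K169.

7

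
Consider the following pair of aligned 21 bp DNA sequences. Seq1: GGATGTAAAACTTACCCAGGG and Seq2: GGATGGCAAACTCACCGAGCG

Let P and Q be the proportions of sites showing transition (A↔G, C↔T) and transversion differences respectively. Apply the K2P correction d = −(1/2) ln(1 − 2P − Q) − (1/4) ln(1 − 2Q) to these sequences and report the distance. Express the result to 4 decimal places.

0.2881

Mismatches occur at site 6 (T/G, transversion), site 7 (A/C, transversion), site 13 (T/C, transition), site 17 (C/G, transversion), site 20 (G/C, transversion).
Of the 5 differences, 1 transition and 4 transversions over 21 sites: P = 1/21 = 0.047619, Q = 4/21 = 0.190476.
d = −0.5·ln(0.714286) − 0.25·ln(0.619048) = −0.5·(-0.336472) − 0.25·(-0.479572) = 0.2881.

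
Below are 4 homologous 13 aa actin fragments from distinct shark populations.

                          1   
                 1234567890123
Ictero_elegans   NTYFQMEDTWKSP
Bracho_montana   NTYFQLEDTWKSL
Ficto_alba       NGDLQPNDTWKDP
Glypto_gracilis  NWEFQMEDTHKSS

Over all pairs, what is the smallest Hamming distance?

Pairwise Hamming distances:
  Ictero_elegans vs Bracho_montana: 2
  Ictero_elegans vs Ficto_alba: 6
  Ictero_elegans vs Glypto_gracilis: 4
  Bracho_montana vs Ficto_alba: 7
  Bracho_montana vs Glypto_gracilis: 5
  Ficto_alba vs Glypto_gracilis: 8
The smallest is 2, between Ictero_elegans and Bracho_montana.

2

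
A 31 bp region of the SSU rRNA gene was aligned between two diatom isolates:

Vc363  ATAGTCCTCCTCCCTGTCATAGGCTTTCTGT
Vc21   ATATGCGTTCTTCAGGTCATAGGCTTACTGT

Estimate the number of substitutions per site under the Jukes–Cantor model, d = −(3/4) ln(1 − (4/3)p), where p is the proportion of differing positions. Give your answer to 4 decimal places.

0.3163

The sequences differ at positions 4 (G/T), 5 (T/G), 7 (C/G), 9 (C/T), 12 (C/T), 14 (C/A), 15 (T/G), 27 (T/A).
p = 8/31 = 0.258065.
d = −0.75 · ln(1 − (4/3)·0.258065) = −0.75 · ln(0.655913) = −0.75 · (-0.421727) = 0.3163.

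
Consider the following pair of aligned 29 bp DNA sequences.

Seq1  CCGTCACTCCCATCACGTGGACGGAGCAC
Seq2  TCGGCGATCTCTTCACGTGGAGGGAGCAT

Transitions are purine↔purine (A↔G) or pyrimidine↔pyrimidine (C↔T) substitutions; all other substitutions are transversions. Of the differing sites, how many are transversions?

The sequences differ at positions 1 (C/T, transition), 4 (T/G, transversion), 6 (A/G, transition), 7 (C/A, transversion), 10 (C/T, transition), 12 (A/T, transversion), 22 (C/G, transversion), 29 (C/T, transition).
Of the 8 differences, 4 transitions and 4 transversions, so the answer is 4.

4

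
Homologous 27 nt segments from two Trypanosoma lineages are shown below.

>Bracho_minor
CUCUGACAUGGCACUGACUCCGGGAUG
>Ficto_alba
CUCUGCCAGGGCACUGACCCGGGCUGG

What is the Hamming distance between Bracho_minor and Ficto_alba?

Differing sites — 6:A/C; 9:U/G; 19:U/C; 21:C/G; 24:G/C; 25:A/U; 26:U/G.
That gives 7 mismatches out of 27 aligned sites, so the Hamming distance is 7.

7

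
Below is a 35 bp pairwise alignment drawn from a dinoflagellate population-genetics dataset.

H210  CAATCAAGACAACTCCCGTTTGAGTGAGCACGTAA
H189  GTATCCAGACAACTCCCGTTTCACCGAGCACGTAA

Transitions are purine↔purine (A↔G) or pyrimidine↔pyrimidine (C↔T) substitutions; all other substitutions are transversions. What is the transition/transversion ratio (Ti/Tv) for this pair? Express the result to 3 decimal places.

0.200

Mismatches occur at site 1 (C/G, transversion), site 2 (A/T, transversion), site 6 (A/C, transversion), site 22 (G/C, transversion), site 24 (G/C, transversion), site 25 (T/C, transition).
Of the 6 differences, 1 transition and 5 transversions, so Ti/Tv = 1/5 = 0.200.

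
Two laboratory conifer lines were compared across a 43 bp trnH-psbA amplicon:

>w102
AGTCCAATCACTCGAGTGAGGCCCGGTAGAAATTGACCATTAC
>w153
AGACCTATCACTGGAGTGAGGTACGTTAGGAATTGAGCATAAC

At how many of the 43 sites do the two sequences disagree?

9

Differing sites — 3:T/A; 6:A/T; 13:C/G; 22:C/T; 23:C/A; 26:G/T; 30:A/G; 37:C/G; 41:T/A.
That gives 9 mismatches out of 43 aligned sites, so the Hamming distance is 9.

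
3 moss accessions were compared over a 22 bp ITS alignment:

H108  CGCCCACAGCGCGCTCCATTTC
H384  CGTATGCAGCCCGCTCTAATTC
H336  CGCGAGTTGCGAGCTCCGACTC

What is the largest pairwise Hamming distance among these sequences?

Pairwise Hamming distances:
  H108 vs H384: 7
  H108 vs H336: 9
  H384 vs H336: 10
The largest is 10, between H384 and H336.

10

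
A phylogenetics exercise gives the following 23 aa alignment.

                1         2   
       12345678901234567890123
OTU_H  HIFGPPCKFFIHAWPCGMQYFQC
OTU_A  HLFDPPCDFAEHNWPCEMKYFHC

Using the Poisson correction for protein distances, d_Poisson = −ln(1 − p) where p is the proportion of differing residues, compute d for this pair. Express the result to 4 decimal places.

Mismatches occur at site 2 (I↔L), site 4 (G↔D), site 8 (K↔D), site 10 (F↔A), site 11 (I↔E), site 13 (A↔N), site 17 (G↔E), site 19 (Q↔K), site 22 (Q↔H).
p = 9/23 = 0.391304.
d = −ln(1 − 0.391304) = −ln(0.608696) = 0.4964.

0.4964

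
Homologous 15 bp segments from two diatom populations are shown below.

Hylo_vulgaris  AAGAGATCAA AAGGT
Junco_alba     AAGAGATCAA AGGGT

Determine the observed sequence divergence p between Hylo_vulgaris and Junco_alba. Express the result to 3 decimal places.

Differing sites — 12:A/G.
There are 1 differences over 15 sites, so p = 1/15 = 0.067.

0.067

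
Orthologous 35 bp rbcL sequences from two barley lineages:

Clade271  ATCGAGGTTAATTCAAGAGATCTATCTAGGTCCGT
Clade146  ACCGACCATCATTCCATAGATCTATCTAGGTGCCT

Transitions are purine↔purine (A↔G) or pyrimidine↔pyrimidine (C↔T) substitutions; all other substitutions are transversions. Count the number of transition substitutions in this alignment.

The sequences differ at positions 2 (T/C, transition), 6 (G/C, transversion), 7 (G/C, transversion), 8 (T/A, transversion), 10 (A/C, transversion), 15 (A/C, transversion), 17 (G/T, transversion), 32 (C/G, transversion), 34 (G/C, transversion).
Of the 9 differences, 1 transition and 8 transversions, so the answer is 1.

1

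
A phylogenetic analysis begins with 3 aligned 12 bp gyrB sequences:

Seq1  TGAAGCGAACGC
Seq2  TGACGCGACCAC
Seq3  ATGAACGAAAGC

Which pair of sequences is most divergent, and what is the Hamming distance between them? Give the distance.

8

Pairwise Hamming distances:
  Seq1 vs Seq2: 3
  Seq1 vs Seq3: 5
  Seq2 vs Seq3: 8
The largest is 8, between Seq2 and Seq3.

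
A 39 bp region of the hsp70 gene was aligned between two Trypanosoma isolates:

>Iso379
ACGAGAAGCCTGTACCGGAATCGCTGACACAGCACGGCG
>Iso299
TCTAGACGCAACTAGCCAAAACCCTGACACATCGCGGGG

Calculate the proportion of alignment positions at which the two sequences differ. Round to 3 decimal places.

The sequences differ at positions 1 (A/T), 3 (G/T), 7 (A/C), 10 (C/A), 11 (T/A), 12 (G/C), 15 (C/G), 17 (G/C), 18 (G/A), 21 (T/A), 23 (G/C), 32 (G/T), 34 (A/G), 38 (C/G).
There are 14 differences over 39 sites, so p = 14/39 = 0.359.

0.359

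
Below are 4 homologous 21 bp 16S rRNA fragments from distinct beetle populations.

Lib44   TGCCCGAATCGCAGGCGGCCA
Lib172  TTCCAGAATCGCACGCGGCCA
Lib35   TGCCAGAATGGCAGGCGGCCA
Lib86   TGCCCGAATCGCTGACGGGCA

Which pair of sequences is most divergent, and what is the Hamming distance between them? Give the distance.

6

Pairwise Hamming distances:
  Lib44 vs Lib172: 3
  Lib44 vs Lib35: 2
  Lib44 vs Lib86: 3
  Lib172 vs Lib35: 3
  Lib172 vs Lib86: 6
  Lib35 vs Lib86: 5
The largest is 6, between Lib172 and Lib86.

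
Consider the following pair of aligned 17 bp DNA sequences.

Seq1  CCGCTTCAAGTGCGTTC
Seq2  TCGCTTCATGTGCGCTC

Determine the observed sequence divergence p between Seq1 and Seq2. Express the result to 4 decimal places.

Mismatches occur at site 1 (C/T), site 9 (A/T), site 15 (T/C).
There are 3 differences over 17 sites, so p = 3/17 = 0.1765.

0.1765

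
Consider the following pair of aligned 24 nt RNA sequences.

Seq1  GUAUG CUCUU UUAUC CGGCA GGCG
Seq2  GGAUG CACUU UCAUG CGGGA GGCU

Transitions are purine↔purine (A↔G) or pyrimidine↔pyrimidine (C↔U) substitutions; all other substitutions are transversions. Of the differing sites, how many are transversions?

The sequences differ at positions 2 (U/G, transversion), 7 (U/A, transversion), 12 (U/C, transition), 15 (C/G, transversion), 19 (C/G, transversion), 24 (G/U, transversion).
Of the 6 differences, 1 transition and 5 transversions, so the answer is 5.

5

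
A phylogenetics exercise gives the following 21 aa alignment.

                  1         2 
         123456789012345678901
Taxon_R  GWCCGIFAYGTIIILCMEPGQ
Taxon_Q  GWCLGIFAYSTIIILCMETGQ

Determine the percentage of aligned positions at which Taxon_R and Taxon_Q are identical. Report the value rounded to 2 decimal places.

The sequences differ at positions 4 (C/L), 10 (G/S), 19 (P/T).
18 of the 21 sites match, so the percent identity is 18/21 × 100 = 85.71%.

85.71%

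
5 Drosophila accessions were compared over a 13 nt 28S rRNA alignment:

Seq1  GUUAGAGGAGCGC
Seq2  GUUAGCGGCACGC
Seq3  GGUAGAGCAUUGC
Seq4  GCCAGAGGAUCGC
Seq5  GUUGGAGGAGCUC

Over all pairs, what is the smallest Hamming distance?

Pairwise Hamming distances:
  Seq1 vs Seq2: 3
  Seq1 vs Seq3: 4
  Seq1 vs Seq4: 3
  Seq1 vs Seq5: 2
  Seq2 vs Seq3: 6
  Seq2 vs Seq4: 5
  Seq2 vs Seq5: 5
  Seq3 vs Seq4: 4
  Seq3 vs Seq5: 6
  Seq4 vs Seq5: 5
The smallest is 2, between Seq1 and Seq5.

2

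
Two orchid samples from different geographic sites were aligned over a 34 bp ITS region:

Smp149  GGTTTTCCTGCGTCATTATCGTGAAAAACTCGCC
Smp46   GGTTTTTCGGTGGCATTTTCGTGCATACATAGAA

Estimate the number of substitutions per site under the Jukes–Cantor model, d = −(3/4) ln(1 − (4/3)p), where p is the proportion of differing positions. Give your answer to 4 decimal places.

Differing sites — 7:C/T; 9:T/G; 11:C/T; 13:T/G; 18:A/T; 24:A/C; 26:A/T; 28:A/C; 29:C/A; 31:C/A; 33:C/A; 34:C/A.
p = 12/34 = 0.352941.
d = −0.75 · ln(1 − (4/3)·0.352941) = −0.75 · ln(0.529412) = −0.75 · (-0.635988) = 0.4770.

0.4770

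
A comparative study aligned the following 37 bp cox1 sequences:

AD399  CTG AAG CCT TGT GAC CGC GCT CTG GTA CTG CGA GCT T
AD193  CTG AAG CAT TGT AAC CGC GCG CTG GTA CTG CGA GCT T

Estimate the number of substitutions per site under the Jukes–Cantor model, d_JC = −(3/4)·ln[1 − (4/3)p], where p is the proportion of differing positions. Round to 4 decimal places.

0.0858

The sequences differ at positions 8 (C/A), 13 (G/A), 21 (T/G).
p = 3/37 = 0.081081.
d = −0.75 · ln(1 − (4/3)·0.081081) = −0.75 · ln(0.891892) = −0.75 · (-0.114410) = 0.0858.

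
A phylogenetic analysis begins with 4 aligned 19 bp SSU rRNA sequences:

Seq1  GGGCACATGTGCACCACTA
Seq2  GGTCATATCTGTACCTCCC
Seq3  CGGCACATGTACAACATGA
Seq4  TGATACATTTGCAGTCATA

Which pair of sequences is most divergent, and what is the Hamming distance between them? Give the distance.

Pairwise Hamming distances:
  Seq1 vs Seq2: 7
  Seq1 vs Seq3: 5
  Seq1 vs Seq4: 8
  Seq2 vs Seq3: 11
  Seq2 vs Seq4: 12
  Seq3 vs Seq4: 10
The largest is 12, between Seq2 and Seq4.

12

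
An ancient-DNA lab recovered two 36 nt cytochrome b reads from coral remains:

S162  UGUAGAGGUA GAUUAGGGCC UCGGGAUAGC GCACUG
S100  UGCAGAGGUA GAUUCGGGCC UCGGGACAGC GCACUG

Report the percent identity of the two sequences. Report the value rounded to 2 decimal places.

91.67%

Mismatches occur at site 3 (U/C), site 15 (A/C), site 27 (U/C).
33 of the 36 sites match, so the percent identity is 33/36 × 100 = 91.67%.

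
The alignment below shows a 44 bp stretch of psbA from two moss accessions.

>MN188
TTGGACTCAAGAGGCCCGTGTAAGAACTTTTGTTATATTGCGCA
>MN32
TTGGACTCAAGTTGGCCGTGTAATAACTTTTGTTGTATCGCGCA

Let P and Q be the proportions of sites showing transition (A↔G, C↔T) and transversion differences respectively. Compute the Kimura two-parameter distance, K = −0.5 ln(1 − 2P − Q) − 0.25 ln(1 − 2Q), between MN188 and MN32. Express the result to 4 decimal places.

Differing sites — 12:A/T (Tv); 13:G/T (Tv); 15:C/G (Tv); 24:G/T (Tv); 35:A/G (Ti); 39:T/C (Ti).
Of the 6 differences, 2 transitions and 4 transversions over 44 sites: P = 2/44 = 0.045455, Q = 4/44 = 0.090909.
d = −0.5·ln(0.818181) − 0.25·ln(0.818182) = −0.5·(-0.200672) − 0.25·(-0.200670) = 0.1505.

0.1505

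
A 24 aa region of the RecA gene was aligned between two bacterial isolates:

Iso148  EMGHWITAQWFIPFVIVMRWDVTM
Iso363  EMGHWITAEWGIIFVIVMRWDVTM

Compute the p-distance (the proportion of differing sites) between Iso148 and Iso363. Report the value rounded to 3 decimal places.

0.125

The sequences differ at positions 9 (Q/E), 11 (F/G), 13 (P/I).
There are 3 differences over 24 sites, so p = 3/24 = 0.125.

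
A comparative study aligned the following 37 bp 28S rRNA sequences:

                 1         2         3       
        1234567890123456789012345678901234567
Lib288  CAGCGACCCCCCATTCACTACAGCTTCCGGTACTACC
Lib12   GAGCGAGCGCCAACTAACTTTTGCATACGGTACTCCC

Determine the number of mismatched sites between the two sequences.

The sequences differ at positions 1 (C/G), 7 (C/G), 9 (C/G), 12 (C/A), 14 (T/C), 16 (C/A), 20 (A/T), 21 (C/T), 22 (A/T), 25 (T/A), 27 (C/A), 35 (A/C).
That gives 12 mismatches out of 37 aligned sites, so the Hamming distance is 12.

12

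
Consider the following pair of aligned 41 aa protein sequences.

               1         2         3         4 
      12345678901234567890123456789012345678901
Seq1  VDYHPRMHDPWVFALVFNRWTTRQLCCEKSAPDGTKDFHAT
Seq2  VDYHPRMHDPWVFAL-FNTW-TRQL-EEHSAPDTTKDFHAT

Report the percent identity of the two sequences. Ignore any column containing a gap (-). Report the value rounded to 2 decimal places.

Excluding the 3 gap columns leaves 38 comparable sites.
The sequences differ at positions 19 (R/T), 27 (C/E), 29 (K/H), 34 (G/T).
34 of the 38 comparable sites match, so the percent identity is 34/38 × 100 = 89.47%.

89.47%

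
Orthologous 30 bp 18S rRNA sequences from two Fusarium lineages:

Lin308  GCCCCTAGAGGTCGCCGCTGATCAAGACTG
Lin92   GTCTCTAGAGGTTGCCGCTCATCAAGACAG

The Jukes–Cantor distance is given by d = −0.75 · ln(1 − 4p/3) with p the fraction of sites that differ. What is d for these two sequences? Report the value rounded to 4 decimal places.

The sequences differ at positions 2 (C/T), 4 (C/T), 13 (C/T), 20 (G/C), 29 (T/A).
p = 5/30 = 0.166667.
d = −0.75 · ln(1 − (4/3)·0.166667) = −0.75 · ln(0.777777) = −0.75 · (-0.251315) = 0.1885.

0.1885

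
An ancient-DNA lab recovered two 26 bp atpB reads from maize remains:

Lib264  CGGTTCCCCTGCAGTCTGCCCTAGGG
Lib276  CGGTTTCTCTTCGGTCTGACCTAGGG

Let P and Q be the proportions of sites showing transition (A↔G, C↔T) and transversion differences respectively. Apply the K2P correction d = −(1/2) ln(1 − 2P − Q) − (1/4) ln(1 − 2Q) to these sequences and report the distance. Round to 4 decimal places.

Differing sites — 6:C/T (Ti); 8:C/T (Ti); 11:G/T (Tv); 13:A/G (Ti); 19:C/A (Tv).
Of the 5 differences, 3 transitions and 2 transversions over 26 sites: P = 3/26 = 0.115385, Q = 2/26 = 0.076923.
d = −0.5·ln(0.692307) − 0.25·ln(0.846154) = −0.5·(-0.367726) − 0.25·(-0.167054) = 0.2256.

0.2256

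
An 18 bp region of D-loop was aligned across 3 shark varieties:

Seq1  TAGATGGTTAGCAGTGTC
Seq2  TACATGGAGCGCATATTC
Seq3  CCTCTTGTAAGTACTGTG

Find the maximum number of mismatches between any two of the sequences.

13

Pairwise Hamming distances:
  Seq1 vs Seq2: 7
  Seq1 vs Seq3: 9
  Seq2 vs Seq3: 13
The largest is 13, between Seq2 and Seq3.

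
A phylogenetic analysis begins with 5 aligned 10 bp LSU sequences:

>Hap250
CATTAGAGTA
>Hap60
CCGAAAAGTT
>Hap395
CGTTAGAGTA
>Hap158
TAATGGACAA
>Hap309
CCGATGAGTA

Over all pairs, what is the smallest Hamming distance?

1

Pairwise Hamming distances:
  Hap250 vs Hap60: 5
  Hap250 vs Hap395: 1
  Hap250 vs Hap158: 5
  Hap250 vs Hap309: 4
  Hap60 vs Hap395: 5
  Hap60 vs Hap158: 9
  Hap60 vs Hap309: 3
  Hap395 vs Hap158: 6
  Hap395 vs Hap309: 4
  Hap158 vs Hap309: 7
The smallest is 1, between Hap250 and Hap395.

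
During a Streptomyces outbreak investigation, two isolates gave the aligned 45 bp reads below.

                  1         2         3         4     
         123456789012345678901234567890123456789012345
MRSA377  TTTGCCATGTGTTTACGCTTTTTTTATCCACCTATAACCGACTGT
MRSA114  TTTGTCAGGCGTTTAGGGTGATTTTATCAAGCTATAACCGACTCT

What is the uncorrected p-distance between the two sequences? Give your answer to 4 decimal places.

Mismatches occur at site 5 (C↔T), site 8 (T↔G), site 10 (T↔C), site 16 (C↔G), site 18 (C↔G), site 20 (T↔G), site 21 (T↔A), site 29 (C↔A), site 31 (C↔G), site 44 (G↔C).
There are 10 differences over 45 sites, so p = 10/45 = 0.2222.

0.2222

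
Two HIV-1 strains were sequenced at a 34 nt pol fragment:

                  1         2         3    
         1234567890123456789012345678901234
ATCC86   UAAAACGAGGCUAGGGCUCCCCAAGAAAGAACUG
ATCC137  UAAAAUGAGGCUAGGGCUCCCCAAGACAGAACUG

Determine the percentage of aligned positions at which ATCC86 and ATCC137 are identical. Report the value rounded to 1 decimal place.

Mismatches occur at site 6 (C→U), site 27 (A→C).
32 of the 34 sites match, so the percent identity is 32/34 × 100 = 94.1%.

94.1%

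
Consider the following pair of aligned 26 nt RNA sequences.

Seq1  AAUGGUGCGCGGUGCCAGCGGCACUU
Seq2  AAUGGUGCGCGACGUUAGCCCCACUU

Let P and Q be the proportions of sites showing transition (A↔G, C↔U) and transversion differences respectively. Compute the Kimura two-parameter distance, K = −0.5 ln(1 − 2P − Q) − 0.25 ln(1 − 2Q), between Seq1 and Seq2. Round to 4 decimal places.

Mismatches occur at site 12 (G/A, transition), site 13 (U/C, transition), site 15 (C/U, transition), site 16 (C/U, transition), site 20 (G/C, transversion), site 21 (G/C, transversion).
Of the 6 differences, 4 transitions and 2 transversions over 26 sites: P = 4/26 = 0.153846, Q = 2/26 = 0.076923.
d = −0.5·ln(0.615385) − 0.25·ln(0.846154) = −0.5·(-0.485507) − 0.25·(-0.167054) = 0.2845.

0.2845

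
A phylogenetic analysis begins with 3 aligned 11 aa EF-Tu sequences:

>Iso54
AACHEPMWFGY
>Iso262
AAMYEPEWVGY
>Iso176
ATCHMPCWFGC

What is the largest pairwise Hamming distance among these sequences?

7

Pairwise Hamming distances:
  Iso54 vs Iso262: 4
  Iso54 vs Iso176: 4
  Iso262 vs Iso176: 7
The largest is 7, between Iso262 and Iso176.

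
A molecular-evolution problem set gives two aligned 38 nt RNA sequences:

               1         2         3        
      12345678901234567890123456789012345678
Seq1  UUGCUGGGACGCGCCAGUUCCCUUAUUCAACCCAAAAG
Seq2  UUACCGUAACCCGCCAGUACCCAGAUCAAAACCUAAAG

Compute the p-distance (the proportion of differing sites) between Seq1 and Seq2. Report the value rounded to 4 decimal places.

Mismatches occur at site 3 (G/A), site 5 (U/C), site 7 (G/U), site 8 (G/A), site 11 (G/C), site 19 (U/A), site 23 (U/A), site 24 (U/G), site 27 (U/C), site 28 (C/A), site 31 (C/A), site 34 (A/U).
There are 12 differences over 38 sites, so p = 12/38 = 0.3158.

0.3158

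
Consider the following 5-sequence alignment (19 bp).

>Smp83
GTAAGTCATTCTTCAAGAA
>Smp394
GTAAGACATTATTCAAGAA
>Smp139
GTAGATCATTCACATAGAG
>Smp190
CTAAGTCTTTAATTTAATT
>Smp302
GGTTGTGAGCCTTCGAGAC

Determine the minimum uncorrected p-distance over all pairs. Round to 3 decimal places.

0.105

Pairwise Hamming distances:
  Smp83 vs Smp394: 2
  Smp83 vs Smp139: 7
  Smp83 vs Smp190: 9
  Smp83 vs Smp302: 8
  Smp394 vs Smp139: 9
  Smp394 vs Smp190: 9
  Smp394 vs Smp302: 10
  Smp139 vs Smp190: 10
  Smp139 vs Smp302: 12
  Smp190 vs Smp302: 15
The smallest is 2 mismatches, between Smp83 and Smp394; p = 2/19 = 0.105.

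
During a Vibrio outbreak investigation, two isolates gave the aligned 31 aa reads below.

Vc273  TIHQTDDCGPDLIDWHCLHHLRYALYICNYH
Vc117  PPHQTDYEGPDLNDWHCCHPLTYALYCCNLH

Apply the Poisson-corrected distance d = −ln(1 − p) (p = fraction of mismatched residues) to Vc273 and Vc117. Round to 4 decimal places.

0.3895

The sequences differ at positions 1 (T/P), 2 (I/P), 7 (D/Y), 8 (C/E), 13 (I/N), 18 (L/C), 20 (H/P), 22 (R/T), 27 (I/C), 30 (Y/L).
p = 10/31 = 0.322581.
d = −ln(1 − 0.322581) = −ln(0.677419) = 0.3895.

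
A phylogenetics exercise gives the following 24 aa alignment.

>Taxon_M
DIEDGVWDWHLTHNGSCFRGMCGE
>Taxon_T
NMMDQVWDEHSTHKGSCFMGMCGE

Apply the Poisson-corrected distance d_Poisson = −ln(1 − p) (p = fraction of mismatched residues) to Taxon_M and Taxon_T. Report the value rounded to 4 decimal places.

Mismatches occur at site 1 (D/N), site 2 (I/M), site 3 (E/M), site 5 (G/Q), site 9 (W/E), site 11 (L/S), site 14 (N/K), site 19 (R/M).
p = 8/24 = 0.333333.
d = −ln(1 − 0.333333) = −ln(0.666667) = 0.4055.

0.4055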